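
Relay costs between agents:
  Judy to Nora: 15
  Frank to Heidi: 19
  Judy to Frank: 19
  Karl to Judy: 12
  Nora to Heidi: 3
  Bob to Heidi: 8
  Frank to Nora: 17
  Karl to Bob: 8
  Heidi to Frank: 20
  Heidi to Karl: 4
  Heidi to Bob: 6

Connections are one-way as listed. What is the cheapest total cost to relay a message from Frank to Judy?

Paths from Frank to Judy:
Frank → Heidi → Karl → Judy: 19 + 4 + 12 = 35
Frank → Nora → Heidi → Karl → Judy: 17 + 3 + 4 + 12 = 36
The minimum is 35.

35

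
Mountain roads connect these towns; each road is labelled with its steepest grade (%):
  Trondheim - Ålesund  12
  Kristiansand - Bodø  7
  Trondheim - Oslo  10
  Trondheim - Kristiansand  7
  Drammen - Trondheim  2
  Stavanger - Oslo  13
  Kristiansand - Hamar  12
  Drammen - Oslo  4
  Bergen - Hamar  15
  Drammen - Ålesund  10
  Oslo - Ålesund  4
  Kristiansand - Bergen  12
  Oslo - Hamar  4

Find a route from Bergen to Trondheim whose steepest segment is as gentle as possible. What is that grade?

12

Some routes from Bergen to Trondheim:
Bergen -> Kristiansand -> Trondheim: max(12, 7) = 12
Bergen -> Kristiansand -> Hamar -> Oslo -> Trondheim: max(12, 12, 4, 10) = 12
Bergen -> Kristiansand -> Hamar -> Oslo -> Ålesund -> Trondheim: max(12, 12, 4, 4, 12) = 12
Smallest bottleneck: 12%.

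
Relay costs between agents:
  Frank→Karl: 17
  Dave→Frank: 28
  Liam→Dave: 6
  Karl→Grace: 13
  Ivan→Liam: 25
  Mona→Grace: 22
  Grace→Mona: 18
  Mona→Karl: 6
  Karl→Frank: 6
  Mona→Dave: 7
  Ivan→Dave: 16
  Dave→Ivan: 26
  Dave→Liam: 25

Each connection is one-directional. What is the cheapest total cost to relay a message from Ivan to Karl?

61

Routes from Ivan to Karl:
Ivan -> Dave -> Frank -> Karl: 16 + 28 + 17 = 61
Ivan -> Liam -> Dave -> Frank -> Karl: 25 + 6 + 28 + 17 = 76
Shortest: 61.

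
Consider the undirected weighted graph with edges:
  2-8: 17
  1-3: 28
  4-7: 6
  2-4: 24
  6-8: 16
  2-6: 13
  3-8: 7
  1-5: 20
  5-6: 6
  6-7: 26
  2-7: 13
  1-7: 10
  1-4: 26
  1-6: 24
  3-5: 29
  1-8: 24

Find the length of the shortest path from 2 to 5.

19

Comparing a few candidate routes:
2 -> 6 -> 5: 13 + 6 = 19
2 -> 8 -> 6 -> 5: 17 + 16 + 6 = 39
2 -> 7 -> 6 -> 5: 13 + 26 + 6 = 45
2 -> 7 -> 1 -> 5: 13 + 10 + 20 = 43
The minimum is 19.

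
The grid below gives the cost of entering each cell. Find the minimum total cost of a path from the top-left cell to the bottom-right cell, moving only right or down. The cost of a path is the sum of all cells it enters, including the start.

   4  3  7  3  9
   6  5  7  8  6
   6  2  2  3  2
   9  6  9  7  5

26

Take (0,0)→(0,1)→(1,1)→(2,1)→(2,2)→(2,3)→(2,4)→(3,4) for a total of 4 + 3 + 5 + 2 + 2 + 3 + 2 + 5 = 26.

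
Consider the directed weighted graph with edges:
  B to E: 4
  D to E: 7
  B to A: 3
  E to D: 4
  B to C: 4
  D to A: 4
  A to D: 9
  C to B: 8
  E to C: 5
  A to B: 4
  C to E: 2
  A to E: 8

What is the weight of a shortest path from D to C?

Paths from D to C:
D -> A -> B -> E -> C: 4 + 4 + 4 + 5 = 17
D -> A -> E -> C: 4 + 8 + 5 = 17
D -> A -> B -> C: 4 + 4 + 4 = 12
D -> E -> C: 7 + 5 = 12
Shortest: 12.

12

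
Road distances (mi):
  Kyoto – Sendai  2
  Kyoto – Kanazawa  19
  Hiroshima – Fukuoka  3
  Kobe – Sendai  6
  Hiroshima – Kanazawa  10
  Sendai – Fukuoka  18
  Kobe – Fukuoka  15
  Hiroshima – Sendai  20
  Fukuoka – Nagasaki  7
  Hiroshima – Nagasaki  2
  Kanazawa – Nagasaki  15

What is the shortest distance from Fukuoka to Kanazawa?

Checking several routes:
Fukuoka - Hiroshima - Kanazawa: 3 + 10 = 13
Fukuoka - Nagasaki - Kanazawa: 7 + 15 = 22
Fukuoka - Hiroshima - Nagasaki - Kanazawa: 3 + 2 + 15 = 20
Fukuoka - Nagasaki - Hiroshima - Kanazawa: 7 + 2 + 10 = 19
Best route has total 13 mi.

13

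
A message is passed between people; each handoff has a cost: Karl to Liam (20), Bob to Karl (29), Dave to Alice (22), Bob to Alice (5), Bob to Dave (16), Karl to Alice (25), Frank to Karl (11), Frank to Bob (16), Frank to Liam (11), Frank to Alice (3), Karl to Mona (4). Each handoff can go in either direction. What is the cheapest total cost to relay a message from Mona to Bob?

A few of the Mona→Bob routes:
Mona -> Karl -> Bob: 4 + 29 = 33
Mona -> Karl -> Alice -> Bob: 4 + 25 + 5 = 34
Mona -> Karl -> Frank -> Alice -> Bob: 4 + 11 + 3 + 5 = 23
Mona -> Karl -> Frank -> Bob: 4 + 11 + 16 = 31
Mona -> Karl -> Liam -> Frank -> Alice -> Bob: 4 + 20 + 11 + 3 + 5 = 43
The minimum is 23.

23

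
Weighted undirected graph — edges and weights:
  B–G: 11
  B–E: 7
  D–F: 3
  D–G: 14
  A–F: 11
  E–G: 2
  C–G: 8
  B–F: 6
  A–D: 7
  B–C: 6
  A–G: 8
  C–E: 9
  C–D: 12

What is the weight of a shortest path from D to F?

A few of the D→F routes:
D-A-F: 7 + 11 = 18
D-A-G-E-B-F: 7 + 8 + 2 + 7 + 6 = 30
D-G-E-B-F: 14 + 2 + 7 + 6 = 29
D-F: 3
D-C-B-F: 12 + 6 + 6 = 24
D-G-B-F: 14 + 11 + 6 = 31
Best route has total 3.

3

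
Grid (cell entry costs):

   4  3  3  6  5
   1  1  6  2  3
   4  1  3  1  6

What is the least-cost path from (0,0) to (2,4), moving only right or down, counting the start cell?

17

One optimal route is [0,0] [1,0] [1,1] [2,1] [2,2] [2,3] [2,4].
Its cost is 4 + 1 + 1 + 1 + 3 + 1 + 6 = 17.
For comparison, the top-then-right route costs 30.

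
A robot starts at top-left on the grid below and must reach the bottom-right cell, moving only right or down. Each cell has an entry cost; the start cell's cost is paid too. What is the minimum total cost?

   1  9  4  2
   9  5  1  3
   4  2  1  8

24

Cheapest: (0,0)→(0,1)→(0,2)→(1,2)→(2,2)→(2,3)
  1 + 9 + 4 + 1 + 1 + 8 = 24
(Top row then right column would cost 27.)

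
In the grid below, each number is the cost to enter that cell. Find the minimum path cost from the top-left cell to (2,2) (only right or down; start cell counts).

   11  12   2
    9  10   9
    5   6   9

40

Path r0c0 r1c0 r2c0 r2c1 r2c2: 11 + 9 + 5 + 6 + 9 = 40.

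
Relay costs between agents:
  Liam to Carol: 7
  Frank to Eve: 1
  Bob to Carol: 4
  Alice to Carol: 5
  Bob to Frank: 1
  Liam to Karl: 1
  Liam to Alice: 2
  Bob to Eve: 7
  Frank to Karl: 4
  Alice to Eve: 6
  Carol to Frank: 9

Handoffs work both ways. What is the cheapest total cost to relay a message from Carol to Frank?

Checking several routes:
Carol → Liam → Karl → Frank: 7 + 1 + 4 = 12
Carol → Frank: 9
Carol → Bob → Frank: 4 + 1 = 5
Shortest: 5.

5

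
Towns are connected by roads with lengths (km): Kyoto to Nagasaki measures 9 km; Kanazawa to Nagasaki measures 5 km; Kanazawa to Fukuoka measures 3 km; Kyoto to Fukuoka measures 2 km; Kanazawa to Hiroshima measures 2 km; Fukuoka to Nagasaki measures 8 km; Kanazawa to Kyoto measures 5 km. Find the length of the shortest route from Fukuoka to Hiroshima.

Routes from Fukuoka to Hiroshima:
Fukuoka -> Nagasaki -> Kanazawa -> Hiroshima: 8 + 5 + 2 = 15
Fukuoka -> Nagasaki -> Kyoto -> Kanazawa -> Hiroshima: 8 + 9 + 5 + 2 = 24
Fukuoka -> Kyoto -> Nagasaki -> Kanazawa -> Hiroshima: 2 + 9 + 5 + 2 = 18
Fukuoka -> Kyoto -> Kanazawa -> Hiroshima: 2 + 5 + 2 = 9
Fukuoka -> Kanazawa -> Hiroshima: 3 + 2 = 5
The minimum is 5 km.

5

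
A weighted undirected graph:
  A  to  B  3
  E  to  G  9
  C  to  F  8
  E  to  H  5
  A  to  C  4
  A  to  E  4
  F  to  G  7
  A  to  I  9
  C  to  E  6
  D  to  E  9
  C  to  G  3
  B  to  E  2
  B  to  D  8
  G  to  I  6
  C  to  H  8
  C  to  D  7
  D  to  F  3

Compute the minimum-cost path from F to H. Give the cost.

16

Checking several routes:
F → G → C → H: 7 + 3 + 8 = 18
F → D → E → H: 3 + 9 + 5 = 17
F → C → H: 8 + 8 = 16
F → D → C → H: 3 + 7 + 8 = 18
Shortest: 16.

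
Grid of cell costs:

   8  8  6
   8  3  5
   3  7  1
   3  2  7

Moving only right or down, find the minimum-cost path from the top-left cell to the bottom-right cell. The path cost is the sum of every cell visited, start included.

31

Take [0,0] [1,0] [2,0] [3,0] [3,1] [3,2] for a total of 8 + 8 + 3 + 3 + 2 + 7 = 31.
For comparison, the top-then-right route costs 35.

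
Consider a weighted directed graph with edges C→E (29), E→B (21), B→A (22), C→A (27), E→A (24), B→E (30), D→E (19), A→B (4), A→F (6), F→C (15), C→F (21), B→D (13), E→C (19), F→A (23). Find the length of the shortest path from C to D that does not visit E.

Routes from C to D avoiding E:
C -> A -> B -> D: 27 + 4 + 13 = 44
C -> F -> A -> B -> D: 21 + 23 + 4 + 13 = 61
Best route has total 44.

44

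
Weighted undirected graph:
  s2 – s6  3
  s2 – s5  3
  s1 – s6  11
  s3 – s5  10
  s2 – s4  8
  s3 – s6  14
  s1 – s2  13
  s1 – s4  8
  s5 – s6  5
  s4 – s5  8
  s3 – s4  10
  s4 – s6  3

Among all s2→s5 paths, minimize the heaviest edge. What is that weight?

Some routes from s2 to s5:
s2-s5: max(3) = 3
s2-s4-s6-s5: max(8, 3, 5) = 8
s2-s6-s5: max(3, 5) = 5
Best route has worst link 3.

3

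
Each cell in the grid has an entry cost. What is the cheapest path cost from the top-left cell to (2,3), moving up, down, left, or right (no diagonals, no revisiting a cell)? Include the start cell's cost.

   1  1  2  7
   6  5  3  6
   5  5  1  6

14

One optimal route is (0,0) -> (0,1) -> (0,2) -> (1,2) -> (2,2) -> (2,3).
Its cost is 1 + 1 + 2 + 3 + 1 + 6 = 14.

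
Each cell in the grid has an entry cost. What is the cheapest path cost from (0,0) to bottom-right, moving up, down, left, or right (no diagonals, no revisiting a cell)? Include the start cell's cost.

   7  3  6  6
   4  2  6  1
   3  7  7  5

One optimal route is r0c0 → r0c1 → r1c1 → r1c2 → r1c3 → r2c3.
Its cost is 7 + 3 + 2 + 6 + 1 + 5 = 24.

24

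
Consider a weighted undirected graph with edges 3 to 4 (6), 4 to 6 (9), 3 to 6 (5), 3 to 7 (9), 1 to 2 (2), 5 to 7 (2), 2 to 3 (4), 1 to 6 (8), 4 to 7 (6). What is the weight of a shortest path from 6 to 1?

Paths from 6 to 1:
6→3→2→1: 5 + 4 + 2 = 11
6→4→7→3→2→1: 9 + 6 + 9 + 4 + 2 = 30
6→4→3→2→1: 9 + 6 + 4 + 2 = 21
6→1: 8
The minimum is 8.

8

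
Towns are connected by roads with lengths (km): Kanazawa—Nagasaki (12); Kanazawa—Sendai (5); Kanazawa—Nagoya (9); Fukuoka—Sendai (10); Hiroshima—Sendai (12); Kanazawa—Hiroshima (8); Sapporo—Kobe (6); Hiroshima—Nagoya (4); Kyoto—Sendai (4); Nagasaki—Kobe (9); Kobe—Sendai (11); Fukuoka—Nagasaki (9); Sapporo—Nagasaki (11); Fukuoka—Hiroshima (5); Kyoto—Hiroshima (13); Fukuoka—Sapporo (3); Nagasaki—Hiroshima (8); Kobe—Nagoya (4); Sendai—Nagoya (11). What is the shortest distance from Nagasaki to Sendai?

17

Some routes from Nagasaki to Sendai:
Nagasaki -> Hiroshima -> Sendai: 8 + 12 = 20
Nagasaki -> Kanazawa -> Sendai: 12 + 5 = 17
Nagasaki -> Fukuoka -> Sendai: 9 + 10 = 19
Nagasaki -> Kobe -> Sendai: 9 + 11 = 20
Best route has total 17 km.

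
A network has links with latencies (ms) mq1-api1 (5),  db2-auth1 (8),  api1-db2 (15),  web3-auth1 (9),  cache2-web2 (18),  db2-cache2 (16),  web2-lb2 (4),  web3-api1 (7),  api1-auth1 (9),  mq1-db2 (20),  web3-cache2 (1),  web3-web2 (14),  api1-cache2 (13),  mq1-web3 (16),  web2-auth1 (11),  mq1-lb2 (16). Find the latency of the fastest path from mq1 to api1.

5

Checking several routes:
mq1 → web3 → cache2 → api1: 16 + 1 + 13 = 30
mq1 → api1: 5
mq1 → web3 → api1: 16 + 7 = 23
The minimum is 5 ms.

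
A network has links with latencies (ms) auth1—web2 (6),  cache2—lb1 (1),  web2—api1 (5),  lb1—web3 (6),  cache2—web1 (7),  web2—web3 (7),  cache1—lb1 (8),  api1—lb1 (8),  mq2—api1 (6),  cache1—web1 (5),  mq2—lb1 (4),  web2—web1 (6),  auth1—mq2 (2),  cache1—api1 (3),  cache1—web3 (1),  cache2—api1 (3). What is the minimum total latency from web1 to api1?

Some routes from web1 to api1:
web1 - cache1 - api1: 5 + 3 = 8
web1 - cache2 - lb1 - api1: 7 + 1 + 8 = 16
web1 - cache2 - api1: 7 + 3 = 10
web1 - cache1 - lb1 - cache2 - api1: 5 + 8 + 1 + 3 = 17
web1 - cache1 - web3 - lb1 - cache2 - api1: 5 + 1 + 6 + 1 + 3 = 16
web1 - web2 - api1: 6 + 5 = 11
Shortest: 8 ms.

8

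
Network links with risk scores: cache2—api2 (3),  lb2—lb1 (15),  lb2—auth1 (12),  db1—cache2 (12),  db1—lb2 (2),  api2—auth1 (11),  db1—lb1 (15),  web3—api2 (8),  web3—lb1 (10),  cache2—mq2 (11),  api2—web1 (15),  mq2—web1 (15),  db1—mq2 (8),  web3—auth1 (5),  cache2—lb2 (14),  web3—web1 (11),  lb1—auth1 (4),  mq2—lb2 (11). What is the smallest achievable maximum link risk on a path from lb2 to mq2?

Some routes from lb2 to mq2:
lb2→auth1→lb1→web3→api2→cache2→db1→mq2: max(12, 4, 10, 8, 3, 12, 8) = 12
lb2→auth1→api2→cache2→db1→mq2: max(12, 11, 3, 12, 8) = 12
lb2→db1→mq2: max(2, 8) = 8
lb2→auth1→api2→cache2→mq2: max(12, 11, 3, 11) = 12
lb2→mq2: max(11) = 11
lb2→auth1→lb1→web3→api2→cache2→mq2: max(12, 4, 10, 8, 3, 11) = 12
Best route has worst link 8.

8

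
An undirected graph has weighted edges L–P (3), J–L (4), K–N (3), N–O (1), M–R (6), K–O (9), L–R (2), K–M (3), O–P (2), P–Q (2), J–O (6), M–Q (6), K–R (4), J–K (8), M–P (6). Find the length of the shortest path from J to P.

7

A few of the J→P routes:
J → L → P: 4 + 3 = 7
J → K → N → O → P: 8 + 3 + 1 + 2 = 14
J → O → P: 6 + 2 = 8
Shortest: 7.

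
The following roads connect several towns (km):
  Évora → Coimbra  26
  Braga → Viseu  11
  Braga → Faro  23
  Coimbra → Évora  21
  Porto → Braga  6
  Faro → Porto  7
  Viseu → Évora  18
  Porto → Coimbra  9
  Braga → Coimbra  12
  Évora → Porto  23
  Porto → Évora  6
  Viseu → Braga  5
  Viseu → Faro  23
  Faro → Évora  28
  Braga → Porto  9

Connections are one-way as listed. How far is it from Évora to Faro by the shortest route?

52

Candidate routes:
Évora-Porto-Braga-Viseu-Faro: 23 + 6 + 11 + 23 = 63
Évora-Porto-Braga-Faro: 23 + 6 + 23 = 52
Best route has total 52 km.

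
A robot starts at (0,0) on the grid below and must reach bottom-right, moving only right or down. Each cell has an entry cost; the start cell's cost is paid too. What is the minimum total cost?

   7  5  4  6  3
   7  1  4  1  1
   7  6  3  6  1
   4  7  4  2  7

Best path: r0c0 -> r0c1 -> r1c1 -> r1c2 -> r1c3 -> r1c4 -> r2c4 -> r3c4
Cost: 7 + 5 + 1 + 4 + 1 + 1 + 1 + 7 = 27
For comparison, the top-then-right route costs 34.

27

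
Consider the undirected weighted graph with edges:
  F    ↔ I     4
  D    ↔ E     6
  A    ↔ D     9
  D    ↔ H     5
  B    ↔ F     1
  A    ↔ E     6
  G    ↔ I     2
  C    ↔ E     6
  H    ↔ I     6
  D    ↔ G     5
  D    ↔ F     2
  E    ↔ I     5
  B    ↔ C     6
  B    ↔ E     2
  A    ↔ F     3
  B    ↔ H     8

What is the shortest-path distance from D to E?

Comparing a few candidate routes:
D - F - B - E: 2 + 1 + 2 = 5
D - F - I - E: 2 + 4 + 5 = 11
D - F - A - E: 2 + 3 + 6 = 11
D - G - I - E: 5 + 2 + 5 = 12
D - E: 6
Best route has total 5.

5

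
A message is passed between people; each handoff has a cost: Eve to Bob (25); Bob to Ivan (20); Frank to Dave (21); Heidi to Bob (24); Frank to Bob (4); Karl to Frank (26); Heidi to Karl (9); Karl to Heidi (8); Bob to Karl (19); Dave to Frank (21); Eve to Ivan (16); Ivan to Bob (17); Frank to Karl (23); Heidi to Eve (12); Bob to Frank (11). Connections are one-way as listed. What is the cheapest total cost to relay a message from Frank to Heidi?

Routes from Frank to Heidi:
Frank -> Bob -> Karl -> Heidi: 4 + 19 + 8 = 31
Frank -> Karl -> Heidi: 23 + 8 = 31
Shortest: 31.

31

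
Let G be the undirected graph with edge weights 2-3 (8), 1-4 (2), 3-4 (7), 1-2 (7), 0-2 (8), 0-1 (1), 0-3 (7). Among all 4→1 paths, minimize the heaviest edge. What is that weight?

2

Candidate routes:
4 - 3 - 2 - 0 - 1: max(7, 8, 8, 1) = 8
4 - 3 - 0 - 1: max(7, 7, 1) = 7
4 - 3 - 0 - 2 - 1: max(7, 7, 8, 7) = 8
4 - 3 - 2 - 1: max(7, 8, 7) = 8
4 - 1: max(2) = 2
Smallest bottleneck: 2.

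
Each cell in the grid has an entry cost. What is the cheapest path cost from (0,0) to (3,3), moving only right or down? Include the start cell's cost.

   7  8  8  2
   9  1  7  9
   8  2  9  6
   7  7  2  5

32

Best path: [0,0]→[0,1]→[1,1]→[2,1]→[3,1]→[3,2]→[3,3]
Cost: 7 + 8 + 1 + 2 + 7 + 2 + 5 = 32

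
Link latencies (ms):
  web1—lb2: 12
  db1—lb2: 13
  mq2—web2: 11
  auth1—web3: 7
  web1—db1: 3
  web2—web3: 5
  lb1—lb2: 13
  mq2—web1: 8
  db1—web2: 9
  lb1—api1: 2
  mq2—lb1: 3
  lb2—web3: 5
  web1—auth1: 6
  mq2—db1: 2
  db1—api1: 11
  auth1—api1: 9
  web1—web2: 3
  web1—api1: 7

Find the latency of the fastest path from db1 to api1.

A few of the db1→api1 routes:
db1 → web1 → api1: 3 + 7 = 10
db1 → mq2 → web1 → api1: 2 + 8 + 7 = 17
db1 → api1: 11
db1 → web1 → mq2 → lb1 → api1: 3 + 8 + 3 + 2 = 16
db1 → mq2 → lb1 → api1: 2 + 3 + 2 = 7
db1 → web1 → auth1 → api1: 3 + 6 + 9 = 18
Shortest: 7 ms.

7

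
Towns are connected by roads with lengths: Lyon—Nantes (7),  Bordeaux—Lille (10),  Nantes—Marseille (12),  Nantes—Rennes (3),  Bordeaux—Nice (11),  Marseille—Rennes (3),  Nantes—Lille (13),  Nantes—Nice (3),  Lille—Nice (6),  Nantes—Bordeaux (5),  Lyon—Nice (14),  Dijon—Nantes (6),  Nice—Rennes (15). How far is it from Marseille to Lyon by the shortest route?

A few of the Marseille→Lyon routes:
Marseille -> Nantes -> Lyon: 12 + 7 = 19
Marseille -> Rennes -> Nantes -> Lyon: 3 + 3 + 7 = 13
Marseille -> Rennes -> Nantes -> Nice -> Lyon: 3 + 3 + 3 + 14 = 23
Best route has total 13.

13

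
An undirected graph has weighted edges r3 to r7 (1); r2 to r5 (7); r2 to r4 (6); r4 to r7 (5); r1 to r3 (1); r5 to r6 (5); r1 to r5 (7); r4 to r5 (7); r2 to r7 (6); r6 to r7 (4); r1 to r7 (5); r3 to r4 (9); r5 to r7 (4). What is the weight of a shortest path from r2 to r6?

A few of the r2→r6 routes:
r2 - r5 - r7 - r6: 7 + 4 + 4 = 15
r2 - r4 - r7 - r6: 6 + 5 + 4 = 15
r2 - r7 - r5 - r6: 6 + 4 + 5 = 15
r2 - r7 - r6: 6 + 4 = 10
r2 - r4 - r5 - r6: 6 + 7 + 5 = 18
r2 - r5 - r6: 7 + 5 = 12
The minimum is 10.

10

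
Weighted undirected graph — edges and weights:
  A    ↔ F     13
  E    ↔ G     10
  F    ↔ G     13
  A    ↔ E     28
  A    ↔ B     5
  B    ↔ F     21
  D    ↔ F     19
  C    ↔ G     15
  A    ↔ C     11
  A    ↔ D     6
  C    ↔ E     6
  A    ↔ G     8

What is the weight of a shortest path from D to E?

Checking several routes:
D→A→C→E: 6 + 11 + 6 = 23
D→A→E: 6 + 28 = 34
D→A→G→E: 6 + 8 + 10 = 24
Best route has total 23.

23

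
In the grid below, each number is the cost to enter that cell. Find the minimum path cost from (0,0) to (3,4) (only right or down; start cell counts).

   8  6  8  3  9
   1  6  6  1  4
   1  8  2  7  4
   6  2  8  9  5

One optimal route is r0c0 r1c0 r1c1 r1c2 r1c3 r1c4 r2c4 r3c4.
Its cost is 8 + 1 + 6 + 6 + 1 + 4 + 4 + 5 = 35.
For comparison, the top-then-right route costs 47.

35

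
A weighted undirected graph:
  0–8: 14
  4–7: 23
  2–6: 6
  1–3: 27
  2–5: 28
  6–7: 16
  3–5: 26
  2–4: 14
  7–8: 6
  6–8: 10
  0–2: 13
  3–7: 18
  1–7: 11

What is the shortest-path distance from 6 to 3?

34

Some routes from 6 to 3:
6-7-3: 16 + 18 = 34
6-2-0-8-7-3: 6 + 13 + 14 + 6 + 18 = 57
6-8-7-3: 10 + 6 + 18 = 34
6-7-1-3: 16 + 11 + 27 = 54
6-8-7-1-3: 10 + 6 + 11 + 27 = 54
Best route has total 34.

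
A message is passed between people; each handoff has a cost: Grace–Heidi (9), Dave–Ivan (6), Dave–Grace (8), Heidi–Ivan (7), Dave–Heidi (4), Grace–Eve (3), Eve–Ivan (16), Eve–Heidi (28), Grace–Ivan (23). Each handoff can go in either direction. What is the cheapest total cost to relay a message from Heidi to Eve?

Checking several routes:
Heidi→Dave→Grace→Eve: 4 + 8 + 3 = 15
Heidi→Ivan→Dave→Grace→Eve: 7 + 6 + 8 + 3 = 24
Heidi→Grace→Eve: 9 + 3 = 12
Heidi→Dave→Ivan→Eve: 4 + 6 + 16 = 26
Heidi→Ivan→Eve: 7 + 16 = 23
Best route has total 12.

12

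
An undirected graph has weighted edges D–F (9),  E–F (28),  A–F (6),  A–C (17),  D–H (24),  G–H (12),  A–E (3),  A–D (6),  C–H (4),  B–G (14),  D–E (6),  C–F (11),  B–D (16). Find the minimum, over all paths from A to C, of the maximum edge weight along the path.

11

A few of the A→C routes:
A→E→D→F→C: max(3, 6, 9, 11) = 11
A→F→C: max(6, 11) = 11
A→D→F→C: max(6, 9, 11) = 11
The minimum achievable maximum is 11.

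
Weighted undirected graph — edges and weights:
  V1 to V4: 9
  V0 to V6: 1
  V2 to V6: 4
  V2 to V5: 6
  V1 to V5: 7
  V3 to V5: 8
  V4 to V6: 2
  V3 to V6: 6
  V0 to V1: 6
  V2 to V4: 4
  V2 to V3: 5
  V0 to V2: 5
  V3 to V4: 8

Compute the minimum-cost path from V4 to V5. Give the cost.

10

Comparing a few candidate routes:
V4-V6-V0-V2-V5: 2 + 1 + 5 + 6 = 14
V4-V6-V2-V5: 2 + 4 + 6 = 12
V4-V2-V5: 4 + 6 = 10
V4-V3-V5: 8 + 8 = 16
Shortest: 10.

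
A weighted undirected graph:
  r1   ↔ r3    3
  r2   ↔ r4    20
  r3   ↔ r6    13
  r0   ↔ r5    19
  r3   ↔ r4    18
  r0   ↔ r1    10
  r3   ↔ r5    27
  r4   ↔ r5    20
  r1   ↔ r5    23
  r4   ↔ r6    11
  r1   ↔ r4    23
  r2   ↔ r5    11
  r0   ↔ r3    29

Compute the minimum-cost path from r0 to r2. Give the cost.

30

Comparing a few candidate routes:
r0 - r1 - r5 - r2: 10 + 23 + 11 = 44
r0 - r1 - r3 - r4 - r2: 10 + 3 + 18 + 20 = 51
r0 - r1 - r3 - r5 - r2: 10 + 3 + 27 + 11 = 51
r0 - r5 - r2: 19 + 11 = 30
r0 - r1 - r4 - r2: 10 + 23 + 20 = 53
The minimum is 30.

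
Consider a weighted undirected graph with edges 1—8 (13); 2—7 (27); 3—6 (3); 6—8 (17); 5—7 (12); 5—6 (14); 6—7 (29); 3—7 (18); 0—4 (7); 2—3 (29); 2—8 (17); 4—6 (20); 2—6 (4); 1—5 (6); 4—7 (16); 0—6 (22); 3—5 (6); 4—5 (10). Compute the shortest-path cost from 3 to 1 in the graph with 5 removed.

A few of the 3→1 routes:
3 → 2 → 8 → 1: 29 + 17 + 13 = 59
3 → 6 → 2 → 8 → 1: 3 + 4 + 17 + 13 = 37
3 → 6 → 8 → 1: 3 + 17 + 13 = 33
3 → 2 → 6 → 8 → 1: 29 + 4 + 17 + 13 = 63
The minimum is 33.

33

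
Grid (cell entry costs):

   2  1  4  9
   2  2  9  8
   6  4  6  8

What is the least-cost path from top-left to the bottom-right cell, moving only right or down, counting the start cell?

Path r0c0 r0c1 r1c1 r2c1 r2c2 r2c3: 2 + 1 + 2 + 4 + 6 + 8 = 23.
(Top row then right column would cost 32.)

23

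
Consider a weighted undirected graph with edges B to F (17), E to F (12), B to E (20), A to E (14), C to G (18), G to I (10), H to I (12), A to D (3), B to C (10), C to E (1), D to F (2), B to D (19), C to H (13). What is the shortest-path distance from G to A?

33

A few of the G→A routes:
G - I - H - C - E - A: 10 + 12 + 13 + 1 + 14 = 50
G - C - E - F - D - A: 18 + 1 + 12 + 2 + 3 = 36
G - C - E - A: 18 + 1 + 14 = 33
G - C - B - F - D - A: 18 + 10 + 17 + 2 + 3 = 50
Best route has total 33.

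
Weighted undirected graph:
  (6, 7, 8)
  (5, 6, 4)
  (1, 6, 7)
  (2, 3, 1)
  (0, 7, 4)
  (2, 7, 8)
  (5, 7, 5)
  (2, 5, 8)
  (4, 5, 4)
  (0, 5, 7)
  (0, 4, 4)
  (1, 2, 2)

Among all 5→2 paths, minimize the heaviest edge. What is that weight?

7

Checking several routes:
5 - 7 - 2: max(5, 8) = 8
5 - 2: max(8) = 8
5 - 6 - 1 - 2: max(4, 7, 2) = 7
5 - 7 - 6 - 1 - 2: max(5, 8, 7, 2) = 8
5 - 4 - 0 - 7 - 2: max(4, 4, 4, 8) = 8
Best route has worst link 7.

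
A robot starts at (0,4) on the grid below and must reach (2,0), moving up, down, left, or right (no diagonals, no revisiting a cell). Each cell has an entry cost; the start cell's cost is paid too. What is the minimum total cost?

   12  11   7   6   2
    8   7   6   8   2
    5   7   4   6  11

34

Path [0,4]→[1,4]→[1,3]→[1,2]→[2,2]→[2,1]→[2,0]: 2 + 2 + 8 + 6 + 4 + 7 + 5 = 34.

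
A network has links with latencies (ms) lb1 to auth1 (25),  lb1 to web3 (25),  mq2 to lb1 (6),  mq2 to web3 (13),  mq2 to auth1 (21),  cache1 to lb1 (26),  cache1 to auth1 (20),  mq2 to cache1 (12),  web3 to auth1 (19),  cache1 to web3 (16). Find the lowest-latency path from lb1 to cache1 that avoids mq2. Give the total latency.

26

Comparing a few candidate routes:
lb1 -> cache1: 26
lb1 -> auth1 -> cache1: 25 + 20 = 45
lb1 -> web3 -> cache1: 25 + 16 = 41
Best route has total 26 ms.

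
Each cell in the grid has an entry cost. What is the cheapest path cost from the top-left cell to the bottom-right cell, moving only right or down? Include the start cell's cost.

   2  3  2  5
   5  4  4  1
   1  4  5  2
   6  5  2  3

17

Path r0c0 r0c1 r0c2 r1c2 r1c3 r2c3 r3c3: 2 + 3 + 2 + 4 + 1 + 2 + 3 = 17.
(Top row then right column would cost 18.)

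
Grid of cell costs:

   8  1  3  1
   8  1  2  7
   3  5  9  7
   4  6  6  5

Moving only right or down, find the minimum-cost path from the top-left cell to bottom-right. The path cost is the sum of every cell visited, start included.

31

Cheapest: r0c0 → r0c1 → r1c1 → r1c2 → r1c3 → r2c3 → r3c3
  8 + 1 + 1 + 2 + 7 + 7 + 5 = 31
For comparison, the top-then-right route costs 32.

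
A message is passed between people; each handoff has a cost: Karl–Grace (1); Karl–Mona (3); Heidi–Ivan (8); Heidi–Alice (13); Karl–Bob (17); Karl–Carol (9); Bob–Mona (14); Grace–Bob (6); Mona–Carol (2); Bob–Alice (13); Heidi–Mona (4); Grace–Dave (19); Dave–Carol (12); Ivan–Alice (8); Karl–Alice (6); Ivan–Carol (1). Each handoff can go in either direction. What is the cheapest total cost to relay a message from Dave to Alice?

Checking several routes:
Dave-Grace-Karl-Alice: 19 + 1 + 6 = 26
Dave-Carol-Mona-Karl-Alice: 12 + 2 + 3 + 6 = 23
Dave-Carol-Ivan-Alice: 12 + 1 + 8 = 21
Dave-Carol-Karl-Alice: 12 + 9 + 6 = 27
Shortest: 21.

21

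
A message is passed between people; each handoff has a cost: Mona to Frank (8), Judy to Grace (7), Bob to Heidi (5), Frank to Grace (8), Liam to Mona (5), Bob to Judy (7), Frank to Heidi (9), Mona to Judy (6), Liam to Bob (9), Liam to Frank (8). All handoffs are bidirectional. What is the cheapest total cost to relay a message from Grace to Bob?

14

Comparing a few candidate routes:
Grace→Frank→Heidi→Bob: 8 + 9 + 5 = 22
Grace→Judy→Bob: 7 + 7 = 14
Grace→Frank→Liam→Bob: 8 + 8 + 9 = 25
Shortest: 14.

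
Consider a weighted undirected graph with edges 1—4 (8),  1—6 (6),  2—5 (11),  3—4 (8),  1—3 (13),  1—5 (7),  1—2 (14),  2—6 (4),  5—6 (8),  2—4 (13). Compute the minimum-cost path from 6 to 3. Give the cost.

A few of the 6→3 routes:
6 → 5 → 1 → 3: 8 + 7 + 13 = 28
6 → 1 → 4 → 3: 6 + 8 + 8 = 22
6 → 1 → 3: 6 + 13 = 19
6 → 2 → 4 → 3: 4 + 13 + 8 = 25
6 → 5 → 1 → 4 → 3: 8 + 7 + 8 + 8 = 31
The minimum is 19.

19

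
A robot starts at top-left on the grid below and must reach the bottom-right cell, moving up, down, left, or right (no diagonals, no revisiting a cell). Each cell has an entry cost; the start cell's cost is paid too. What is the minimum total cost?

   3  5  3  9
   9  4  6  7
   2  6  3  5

25

Take r0c0 -> r0c1 -> r0c2 -> r1c2 -> r2c2 -> r2c3 for a total of 3 + 5 + 3 + 6 + 3 + 5 = 25.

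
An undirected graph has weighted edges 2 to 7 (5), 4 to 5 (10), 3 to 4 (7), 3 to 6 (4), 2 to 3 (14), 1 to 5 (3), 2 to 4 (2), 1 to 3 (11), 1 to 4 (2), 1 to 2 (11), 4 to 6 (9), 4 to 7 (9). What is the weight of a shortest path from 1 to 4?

2

Some routes from 1 to 4:
1-2-4: 11 + 2 = 13
1-4: 2
1-3-4: 11 + 7 = 18
1-5-4: 3 + 10 = 13
The minimum is 2.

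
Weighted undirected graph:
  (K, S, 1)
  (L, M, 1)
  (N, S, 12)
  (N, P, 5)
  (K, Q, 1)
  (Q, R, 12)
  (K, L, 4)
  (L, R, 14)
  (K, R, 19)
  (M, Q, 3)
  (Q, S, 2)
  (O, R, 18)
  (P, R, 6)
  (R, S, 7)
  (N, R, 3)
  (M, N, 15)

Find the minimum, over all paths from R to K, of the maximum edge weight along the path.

7

Comparing a few candidate routes:
R → Q → M → L → K: max(12, 3, 1, 4) = 12
R → S → Q → K: max(7, 2, 1) = 7
R → S → Q → M → L → K: max(7, 2, 3, 1, 4) = 7
R → S → K: max(7, 1) = 7
Best route has worst link 7.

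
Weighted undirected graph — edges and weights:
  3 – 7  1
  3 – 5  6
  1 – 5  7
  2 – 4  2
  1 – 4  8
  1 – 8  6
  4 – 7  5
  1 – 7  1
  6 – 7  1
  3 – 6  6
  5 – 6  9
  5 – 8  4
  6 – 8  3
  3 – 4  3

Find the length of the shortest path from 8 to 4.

A few of the 8→4 routes:
8 - 6 - 3 - 4: 3 + 6 + 3 = 12
8 - 6 - 7 - 4: 3 + 1 + 5 = 9
8 - 1 - 7 - 3 - 4: 6 + 1 + 1 + 3 = 11
8 - 6 - 7 - 3 - 4: 3 + 1 + 1 + 3 = 8
8 - 1 - 7 - 4: 6 + 1 + 5 = 12
Best route has total 8.

8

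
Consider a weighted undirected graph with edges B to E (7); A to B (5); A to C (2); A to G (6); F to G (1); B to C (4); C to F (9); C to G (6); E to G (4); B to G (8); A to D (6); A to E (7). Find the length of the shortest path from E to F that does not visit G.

Paths from E to F avoiding G:
E → B → A → C → F: 7 + 5 + 2 + 9 = 23
E → B → C → F: 7 + 4 + 9 = 20
E → A → C → F: 7 + 2 + 9 = 18
E → A → B → C → F: 7 + 5 + 4 + 9 = 25
Shortest: 18.

18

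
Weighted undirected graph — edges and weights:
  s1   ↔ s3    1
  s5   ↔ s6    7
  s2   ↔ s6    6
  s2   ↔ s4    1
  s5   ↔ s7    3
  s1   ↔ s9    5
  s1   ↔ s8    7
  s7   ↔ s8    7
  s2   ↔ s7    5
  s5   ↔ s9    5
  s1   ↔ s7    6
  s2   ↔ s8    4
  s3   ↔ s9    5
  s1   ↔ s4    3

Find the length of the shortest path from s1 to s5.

A few of the s1→s5 routes:
s1 → s7 → s5: 6 + 3 = 9
s1 → s9 → s5: 5 + 5 = 10
s1 → s3 → s9 → s5: 1 + 5 + 5 = 11
The minimum is 9.

9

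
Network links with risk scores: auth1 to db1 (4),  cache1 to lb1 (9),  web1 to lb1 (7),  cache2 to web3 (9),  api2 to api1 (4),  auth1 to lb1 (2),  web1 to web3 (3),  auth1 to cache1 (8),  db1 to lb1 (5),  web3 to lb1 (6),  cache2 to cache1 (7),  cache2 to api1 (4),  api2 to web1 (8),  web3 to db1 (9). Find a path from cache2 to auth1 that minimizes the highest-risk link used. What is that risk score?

A few of the cache2→auth1 routes:
cache2 -> cache1 -> auth1: max(7, 8) = 8
cache2 -> web3 -> lb1 -> db1 -> auth1: max(9, 6, 5, 4) = 9
cache2 -> api1 -> api2 -> web1 -> lb1 -> auth1: max(4, 4, 8, 7, 2) = 8
cache2 -> api1 -> api2 -> web1 -> lb1 -> db1 -> auth1: max(4, 4, 8, 7, 5, 4) = 8
cache2 -> api1 -> api2 -> web1 -> web3 -> lb1 -> db1 -> auth1: max(4, 4, 8, 3, 6, 5, 4) = 8
cache2 -> api1 -> api2 -> web1 -> web3 -> lb1 -> auth1: max(4, 4, 8, 3, 6, 2) = 8
Best route has worst link 8.

8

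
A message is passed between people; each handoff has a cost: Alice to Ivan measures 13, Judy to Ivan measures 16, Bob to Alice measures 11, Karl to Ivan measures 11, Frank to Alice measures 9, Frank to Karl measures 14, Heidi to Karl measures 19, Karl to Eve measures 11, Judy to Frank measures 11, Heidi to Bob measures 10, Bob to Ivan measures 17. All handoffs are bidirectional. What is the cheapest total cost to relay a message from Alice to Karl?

A few of the Alice→Karl routes:
Alice → Ivan → Karl: 13 + 11 = 24
Alice → Frank → Karl: 9 + 14 = 23
Alice → Bob → Heidi → Karl: 11 + 10 + 19 = 40
Alice → Bob → Ivan → Karl: 11 + 17 + 11 = 39
Shortest: 23.

23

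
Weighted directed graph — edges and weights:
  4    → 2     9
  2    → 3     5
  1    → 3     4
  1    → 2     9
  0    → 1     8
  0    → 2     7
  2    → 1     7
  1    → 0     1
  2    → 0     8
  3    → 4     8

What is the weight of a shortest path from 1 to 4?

Routes from 1 to 4:
1-3-4: 4 + 8 = 12
1-0-2-3-4: 1 + 7 + 5 + 8 = 21
1-2-3-4: 9 + 5 + 8 = 22
Shortest: 12.

12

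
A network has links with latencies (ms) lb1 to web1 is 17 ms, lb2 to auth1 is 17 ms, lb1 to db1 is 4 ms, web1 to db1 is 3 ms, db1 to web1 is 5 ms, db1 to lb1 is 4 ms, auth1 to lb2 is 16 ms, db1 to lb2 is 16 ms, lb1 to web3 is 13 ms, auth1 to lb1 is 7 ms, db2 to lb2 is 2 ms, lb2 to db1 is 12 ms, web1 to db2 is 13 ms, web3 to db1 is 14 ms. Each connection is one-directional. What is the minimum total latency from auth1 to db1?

11

Candidate routes:
auth1 → lb1 → web1 → db2 → lb2 → db1: 7 + 17 + 13 + 2 + 12 = 51
auth1 → lb2 → db1: 16 + 12 = 28
auth1 → lb1 → db1: 7 + 4 = 11
auth1 → lb1 → web3 → db1: 7 + 13 + 14 = 34
auth1 → lb1 → web1 → db1: 7 + 17 + 3 = 27
Shortest: 11 ms.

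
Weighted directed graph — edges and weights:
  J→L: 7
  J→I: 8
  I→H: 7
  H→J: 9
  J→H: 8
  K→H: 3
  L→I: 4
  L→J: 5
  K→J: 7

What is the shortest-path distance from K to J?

7

Candidate routes:
K → J: 7
K → H → J: 3 + 9 = 12
Shortest: 7.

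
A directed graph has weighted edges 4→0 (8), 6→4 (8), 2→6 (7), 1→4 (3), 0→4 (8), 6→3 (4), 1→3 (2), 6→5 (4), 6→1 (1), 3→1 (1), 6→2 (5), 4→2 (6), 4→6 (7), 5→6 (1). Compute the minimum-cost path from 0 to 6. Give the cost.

Candidate routes:
0-4-2-6: 8 + 6 + 7 = 21
0-4-6: 8 + 7 = 15
Shortest: 15.

15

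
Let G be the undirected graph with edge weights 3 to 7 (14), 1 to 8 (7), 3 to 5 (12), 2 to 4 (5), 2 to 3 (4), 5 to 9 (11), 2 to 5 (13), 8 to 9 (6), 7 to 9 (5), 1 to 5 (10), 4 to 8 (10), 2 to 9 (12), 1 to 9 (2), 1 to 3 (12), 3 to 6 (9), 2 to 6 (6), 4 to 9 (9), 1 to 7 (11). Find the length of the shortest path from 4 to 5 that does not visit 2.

20

A few of the 4→5 routes:
4 → 9 → 5: 9 + 11 = 20
4 → 9 → 1 → 5: 9 + 2 + 10 = 21
4 → 8 → 9 → 5: 10 + 6 + 11 = 27
4 → 8 → 1 → 5: 10 + 7 + 10 = 27
Shortest: 20.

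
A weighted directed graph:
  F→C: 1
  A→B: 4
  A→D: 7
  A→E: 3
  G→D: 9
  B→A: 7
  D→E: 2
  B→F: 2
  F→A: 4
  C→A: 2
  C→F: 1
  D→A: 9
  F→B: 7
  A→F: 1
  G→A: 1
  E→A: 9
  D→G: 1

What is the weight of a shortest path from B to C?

Candidate routes:
B→F→C: 2 + 1 = 3
B→A→F→C: 7 + 1 + 1 = 9
Best route has total 3.

3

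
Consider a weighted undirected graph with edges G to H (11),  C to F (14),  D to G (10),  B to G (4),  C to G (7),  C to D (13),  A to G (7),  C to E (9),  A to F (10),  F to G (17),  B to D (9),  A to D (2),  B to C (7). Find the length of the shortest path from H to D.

20

A few of the H→D routes:
H - G - A - D: 11 + 7 + 2 = 20
H - G - D: 11 + 10 = 21
H - G - B - D: 11 + 4 + 9 = 24
Best route has total 20.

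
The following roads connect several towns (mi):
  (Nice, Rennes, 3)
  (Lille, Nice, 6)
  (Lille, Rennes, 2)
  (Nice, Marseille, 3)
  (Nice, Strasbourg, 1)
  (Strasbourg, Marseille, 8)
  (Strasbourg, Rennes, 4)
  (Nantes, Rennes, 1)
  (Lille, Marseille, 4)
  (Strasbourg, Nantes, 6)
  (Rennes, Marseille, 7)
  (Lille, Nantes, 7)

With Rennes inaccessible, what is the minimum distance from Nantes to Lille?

7

Some routes from Nantes to Lille avoiding Rennes:
Nantes-Strasbourg-Marseille-Lille: 6 + 8 + 4 = 18
Nantes-Strasbourg-Nice-Lille: 6 + 1 + 6 = 13
Nantes-Strasbourg-Nice-Marseille-Lille: 6 + 1 + 3 + 4 = 14
Nantes-Lille: 7
Best route has total 7 mi.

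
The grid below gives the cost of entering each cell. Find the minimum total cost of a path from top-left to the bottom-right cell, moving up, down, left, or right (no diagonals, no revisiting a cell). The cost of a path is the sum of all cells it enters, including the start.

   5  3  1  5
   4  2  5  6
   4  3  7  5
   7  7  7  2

27

Cheapest: [0,0] [0,1] [0,2] [0,3] [1,3] [2,3] [3,3]
  5 + 3 + 1 + 5 + 6 + 5 + 2 = 27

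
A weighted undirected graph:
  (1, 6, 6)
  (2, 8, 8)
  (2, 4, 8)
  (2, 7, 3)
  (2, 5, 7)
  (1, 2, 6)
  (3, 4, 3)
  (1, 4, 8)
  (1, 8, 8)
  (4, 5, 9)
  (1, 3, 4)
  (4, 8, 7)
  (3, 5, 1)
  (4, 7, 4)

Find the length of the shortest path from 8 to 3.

10

Comparing a few candidate routes:
8 → 4 → 3: 7 + 3 = 10
8 → 2 → 1 → 3: 8 + 6 + 4 = 18
8 → 1 → 3: 8 + 4 = 12
8 → 2 → 7 → 4 → 3: 8 + 3 + 4 + 3 = 18
8 → 4 → 5 → 3: 7 + 9 + 1 = 17
8 → 2 → 5 → 3: 8 + 7 + 1 = 16
Best route has total 10.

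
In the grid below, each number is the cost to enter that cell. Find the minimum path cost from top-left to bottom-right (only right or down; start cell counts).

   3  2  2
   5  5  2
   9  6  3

12

Path r0c0 → r0c1 → r0c2 → r1c2 → r2c2: 3 + 2 + 2 + 2 + 3 = 12.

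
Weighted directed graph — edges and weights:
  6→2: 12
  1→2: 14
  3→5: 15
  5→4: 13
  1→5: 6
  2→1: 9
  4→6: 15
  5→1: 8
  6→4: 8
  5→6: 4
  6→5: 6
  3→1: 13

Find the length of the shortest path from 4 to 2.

27

Candidate routes:
4-6-5-1-2: 15 + 6 + 8 + 14 = 43
4-6-2: 15 + 12 = 27
The minimum is 27.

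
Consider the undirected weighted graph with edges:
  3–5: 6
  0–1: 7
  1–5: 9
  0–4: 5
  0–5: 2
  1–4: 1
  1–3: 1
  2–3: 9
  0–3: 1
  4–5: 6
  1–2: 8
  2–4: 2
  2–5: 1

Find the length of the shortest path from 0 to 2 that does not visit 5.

5

Some routes from 0 to 2 avoiding 5:
0 -> 3 -> 1 -> 4 -> 2: 1 + 1 + 1 + 2 = 5
0 -> 4 -> 2: 5 + 2 = 7
0 -> 3 -> 1 -> 2: 1 + 1 + 8 = 10
0 -> 1 -> 4 -> 2: 7 + 1 + 2 = 10
Best route has total 5.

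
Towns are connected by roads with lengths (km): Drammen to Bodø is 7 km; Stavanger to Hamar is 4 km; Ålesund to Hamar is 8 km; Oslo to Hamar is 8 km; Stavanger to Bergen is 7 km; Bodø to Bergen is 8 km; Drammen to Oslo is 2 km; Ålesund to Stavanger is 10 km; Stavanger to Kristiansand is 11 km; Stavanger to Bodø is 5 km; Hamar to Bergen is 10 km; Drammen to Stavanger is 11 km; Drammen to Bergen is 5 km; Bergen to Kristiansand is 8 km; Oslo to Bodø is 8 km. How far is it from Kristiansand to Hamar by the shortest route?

15

Comparing a few candidate routes:
Kristiansand → Stavanger → Hamar: 11 + 4 = 15
Kristiansand → Bergen → Stavanger → Hamar: 8 + 7 + 4 = 19
Kristiansand → Bergen → Bodø → Stavanger → Hamar: 8 + 8 + 5 + 4 = 25
Kristiansand → Bergen → Drammen → Oslo → Hamar: 8 + 5 + 2 + 8 = 23
Kristiansand → Bergen → Hamar: 8 + 10 = 18
Best route has total 15 km.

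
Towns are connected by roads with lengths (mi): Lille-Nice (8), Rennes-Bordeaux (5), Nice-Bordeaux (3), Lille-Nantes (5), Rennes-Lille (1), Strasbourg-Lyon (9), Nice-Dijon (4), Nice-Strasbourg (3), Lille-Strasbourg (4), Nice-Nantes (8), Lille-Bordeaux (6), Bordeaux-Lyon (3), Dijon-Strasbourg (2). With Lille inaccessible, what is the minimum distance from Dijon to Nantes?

Candidate routes:
Dijon -> Strasbourg -> Lyon -> Bordeaux -> Nice -> Nantes: 2 + 9 + 3 + 3 + 8 = 25
Dijon -> Strasbourg -> Nice -> Nantes: 2 + 3 + 8 = 13
Dijon -> Nice -> Nantes: 4 + 8 = 12
Shortest: 12 mi.

12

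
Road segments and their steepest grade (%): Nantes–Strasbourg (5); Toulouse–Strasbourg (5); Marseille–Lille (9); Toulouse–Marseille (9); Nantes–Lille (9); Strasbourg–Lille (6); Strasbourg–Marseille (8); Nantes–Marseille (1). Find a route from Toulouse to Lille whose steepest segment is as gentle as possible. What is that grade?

6

Comparing a few candidate routes:
Toulouse -> Strasbourg -> Lille: max(5, 6) = 6
Toulouse -> Strasbourg -> Nantes -> Marseille -> Lille: max(5, 5, 1, 9) = 9
Toulouse -> Strasbourg -> Nantes -> Lille: max(5, 5, 9) = 9
Smallest bottleneck: 6%.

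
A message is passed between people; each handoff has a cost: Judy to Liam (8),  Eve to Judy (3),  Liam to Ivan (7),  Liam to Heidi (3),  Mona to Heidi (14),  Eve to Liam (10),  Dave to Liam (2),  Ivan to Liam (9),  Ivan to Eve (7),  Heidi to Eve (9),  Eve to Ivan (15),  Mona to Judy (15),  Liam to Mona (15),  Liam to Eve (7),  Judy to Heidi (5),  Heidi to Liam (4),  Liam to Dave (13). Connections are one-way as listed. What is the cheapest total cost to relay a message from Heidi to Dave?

Checking several routes:
Heidi - Liam - Dave: 4 + 13 = 17
Heidi - Eve - Liam - Dave: 9 + 10 + 13 = 32
Heidi - Eve - Judy - Liam - Dave: 9 + 3 + 8 + 13 = 33
Shortest: 17.

17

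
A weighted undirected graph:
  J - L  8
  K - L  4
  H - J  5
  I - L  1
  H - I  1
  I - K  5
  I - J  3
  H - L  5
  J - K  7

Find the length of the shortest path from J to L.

Some routes from J to L:
J -> H -> L: 5 + 5 = 10
J -> H -> I -> L: 5 + 1 + 1 = 7
J -> L: 8
J -> I -> H -> L: 3 + 1 + 5 = 9
J -> I -> L: 3 + 1 = 4
Shortest: 4.

4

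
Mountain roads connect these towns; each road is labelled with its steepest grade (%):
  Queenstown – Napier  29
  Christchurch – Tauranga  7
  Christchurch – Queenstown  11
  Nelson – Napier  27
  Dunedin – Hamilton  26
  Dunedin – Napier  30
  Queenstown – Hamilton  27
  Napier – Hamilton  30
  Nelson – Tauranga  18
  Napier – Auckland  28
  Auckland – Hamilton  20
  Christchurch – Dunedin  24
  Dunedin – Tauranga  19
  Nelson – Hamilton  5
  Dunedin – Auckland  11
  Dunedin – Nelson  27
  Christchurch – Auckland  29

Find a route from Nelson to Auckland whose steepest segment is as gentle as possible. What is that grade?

Comparing a few candidate routes:
Nelson -> Tauranga -> Christchurch -> Dunedin -> Auckland: max(18, 7, 24, 11) = 24
Nelson -> Tauranga -> Christchurch -> Dunedin -> Hamilton -> Auckland: max(18, 7, 24, 26, 20) = 26
Nelson -> Hamilton -> Auckland: max(5, 20) = 20
Nelson -> Tauranga -> Dunedin -> Hamilton -> Auckland: max(18, 19, 26, 20) = 26
Nelson -> Tauranga -> Dunedin -> Auckland: max(18, 19, 11) = 19
Nelson -> Hamilton -> Dunedin -> Auckland: max(5, 26, 11) = 26
Best route has worst link 19%.

19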